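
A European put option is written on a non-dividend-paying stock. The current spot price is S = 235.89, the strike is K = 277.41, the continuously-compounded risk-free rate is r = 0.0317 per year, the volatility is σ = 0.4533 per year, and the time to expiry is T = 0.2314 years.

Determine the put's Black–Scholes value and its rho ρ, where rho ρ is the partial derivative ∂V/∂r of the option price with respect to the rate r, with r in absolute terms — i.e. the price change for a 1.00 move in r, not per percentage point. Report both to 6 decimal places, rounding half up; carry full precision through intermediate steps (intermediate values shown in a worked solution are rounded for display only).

price = 47.274814
ρ = -50.569927

σ√T = 0.4533·√0.2314 = 0.218056
d₁ = (ln(S/K) + (r+σ²/2)T) / (σ√T) = (ln(235.89/277.41) + (0.0317+0.4533²/2)·0.2314) / 0.218056 = (-0.162131 + 0.031110) / 0.218056 = -0.600862
d₂ = d₁ − σ√T = -0.600862 − 0.218056 = -0.818918
e^{−rT} = e^{−0.0317·0.2314} = 0.992691
N(−d₁) = 0.726034,  N(−d₂) = 0.793583
Put price V = K·e^{−rT}·N(−d₂) − S·N(−d₁) = 218.539011 − 171.264198 = 47.274814
ρ = −K·T·e^{−rT}·N(−d₂) = -50.569927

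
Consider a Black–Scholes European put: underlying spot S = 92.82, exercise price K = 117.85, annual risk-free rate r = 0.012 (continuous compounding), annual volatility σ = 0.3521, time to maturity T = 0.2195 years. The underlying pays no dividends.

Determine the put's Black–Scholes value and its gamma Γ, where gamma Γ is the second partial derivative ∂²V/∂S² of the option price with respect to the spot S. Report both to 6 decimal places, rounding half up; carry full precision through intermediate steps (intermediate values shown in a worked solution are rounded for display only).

price = 25.308012
Γ = 0.010491

σ√T = 0.3521·√0.2195 = 0.164962
d₁ = (ln(S/K) + (r+σ²/2)T) / (σ√T) = (ln(92.82/117.85) + (0.012+0.3521²/2)·0.2195) / 0.164962 = (-0.238750 + 0.016240) / 0.164962 = -1.348860
d₂ = d₁ − σ√T = -1.348860 − 0.164962 = -1.513822
e^{−rT} = e^{−0.012·0.2195} = 0.997369
N(−d₁) = 0.911309,  N(−d₂) = 0.934964
Put price V = K·e^{−rT}·N(−d₂) − S·N(−d₁) = 109.895715 − 84.587703 = 25.308012
φ(d₁) = (1/√(2π))·e^{−d₁²/2} = 0.160630
Γ = φ(d₁) / (S·σ·√T) = 0.010491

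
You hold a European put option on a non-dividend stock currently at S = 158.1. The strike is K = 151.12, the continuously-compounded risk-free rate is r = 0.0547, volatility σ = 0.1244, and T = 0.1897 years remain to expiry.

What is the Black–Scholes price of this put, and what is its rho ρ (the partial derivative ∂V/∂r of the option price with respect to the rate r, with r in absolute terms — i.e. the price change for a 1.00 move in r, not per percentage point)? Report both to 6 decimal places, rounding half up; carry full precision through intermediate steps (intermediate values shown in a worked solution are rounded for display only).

σ√T = 0.1244·√0.1897 = 0.054182
d₁ = (ln(S/K) + (r+σ²/2)T) / (σ√T) = (ln(158.1/151.12) + (0.0547+0.1244²/2)·0.1897) / 0.054182 = (0.045154 + 0.011844) / 0.054182 = 1.051974
d₂ = d₁ − σ√T = 1.051974 − 0.054182 = 0.997793
e^{−rT} = e^{−0.0547·0.1897} = 0.989677
N(−d₁) = 0.146406,  N(−d₂) = 0.159190
Put price V = K·e^{−rT}·N(−d₂) − S·N(−d₁) = 23.808453 − 23.146732 = 0.661721
ρ = −K·T·e^{−rT}·N(−d₂) = -4.516464

price = 0.661721
ρ = -4.516464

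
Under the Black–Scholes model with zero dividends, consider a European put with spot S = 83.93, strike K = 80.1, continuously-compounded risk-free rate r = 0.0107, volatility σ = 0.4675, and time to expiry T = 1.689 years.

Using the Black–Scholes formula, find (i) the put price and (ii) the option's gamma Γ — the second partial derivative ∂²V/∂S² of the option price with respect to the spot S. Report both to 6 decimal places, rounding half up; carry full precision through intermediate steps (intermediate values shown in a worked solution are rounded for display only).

price = 16.880955
Γ = 0.007192

σ√T = 0.4675·√1.689 = 0.607570
d₁ = (ln(S/K) + (r+σ²/2)T) / (σ√T) = (ln(83.93/80.1) + (0.0107+0.4675²/2)·1.689) / 0.607570 = (0.046707 + 0.202643) / 0.607570 = 0.410406
d₂ = d₁ − σ√T = 0.410406 − 0.607570 = -0.197164
e^{−rT} = e^{−0.0107·1.689} = 0.982090
N(−d₁) = 0.340754,  N(−d₂) = 0.578151
Put price V = K·e^{−rT}·N(−d₂) − S·N(−d₁) = 45.480450 − 28.599496 = 16.880955
φ(d₁) = (1/√(2π))·e^{−d₁²/2} = 0.366721
Γ = φ(d₁) / (S·σ·√T) = 0.007192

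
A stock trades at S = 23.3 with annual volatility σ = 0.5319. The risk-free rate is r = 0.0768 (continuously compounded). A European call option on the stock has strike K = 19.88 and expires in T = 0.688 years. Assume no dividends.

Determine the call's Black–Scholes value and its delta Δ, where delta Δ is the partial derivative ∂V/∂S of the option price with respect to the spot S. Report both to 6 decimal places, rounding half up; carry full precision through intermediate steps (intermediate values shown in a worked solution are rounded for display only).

σ√T = 0.5319·√0.688 = 0.441189
d₁ = (ln(S/K) + (r+σ²/2)T) / (σ√T) = (ln(23.3/19.88) + (0.0768+0.5319²/2)·0.688) / 0.441189 = (0.158739 + 0.150162) / 0.441189 = 0.700157
d₂ = d₁ − σ√T = 0.700157 − 0.441189 = 0.258968
e^{−rT} = e^{−0.0768·0.688} = 0.948533
N(d₁) = 0.758085,  N(d₂) = 0.602170
Call price V = S·N(d₁) − K·e^{−rT}·N(d₂) = 17.663389 − 11.355028 = 6.308361
Δ = N(d₁) = 0.758085

price = 6.308361
Δ = 0.758085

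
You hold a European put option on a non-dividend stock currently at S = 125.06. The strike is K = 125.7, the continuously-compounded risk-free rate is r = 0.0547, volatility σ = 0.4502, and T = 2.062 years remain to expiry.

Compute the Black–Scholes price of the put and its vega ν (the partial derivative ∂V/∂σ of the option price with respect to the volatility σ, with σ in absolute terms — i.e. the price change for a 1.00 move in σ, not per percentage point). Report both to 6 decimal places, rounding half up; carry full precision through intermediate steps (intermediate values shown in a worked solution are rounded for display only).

σ√T = 0.4502·√2.062 = 0.646472
d₁ = (ln(S/K) + (r+σ²/2)T) / (σ√T) = (ln(125.06/125.7) + (0.0547+0.4502²/2)·2.062) / 0.646472 = (-0.005104 + 0.321755) / 0.646472 = 0.489812
d₂ = d₁ − σ√T = 0.489812 − 0.646472 = -0.156660
e^{−rT} = e^{−0.0547·2.062} = 0.893337
N(−d₁) = 0.312133,  N(−d₂) = 0.562244
Put price V = K·e^{−rT}·N(−d₂) − S·N(−d₁) = 63.135708 − 39.035397 = 24.100311
φ(d₁) = (1/√(2π))·e^{−d₁²/2} = 0.353845
ν = S·φ(d₁)·√T = 63.544168

price = 24.100311
ν = 63.544168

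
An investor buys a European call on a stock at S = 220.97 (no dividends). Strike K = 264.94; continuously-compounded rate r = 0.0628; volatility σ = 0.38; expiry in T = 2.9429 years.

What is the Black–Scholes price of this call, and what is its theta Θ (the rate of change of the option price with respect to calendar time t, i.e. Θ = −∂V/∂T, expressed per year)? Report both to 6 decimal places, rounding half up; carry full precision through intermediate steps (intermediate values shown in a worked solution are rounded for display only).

price = 56.739770
Θ = -14.417980

σ√T = 0.38·√2.9429 = 0.651886
d₁ = (ln(S/K) + (r+σ²/2)T) / (σ√T) = (ln(220.97/264.94) + (0.0628+0.38²/2)·2.9429) / 0.651886 = (-0.181476 + 0.397292) / 0.651886 = 0.331063
d₂ = d₁ − σ√T = 0.331063 − 0.651886 = -0.320823
e^{−rT} = e^{−0.0628·2.9429} = 0.831259
N(d₁) = 0.629701,  N(d₂) = 0.374172
Call price V = S·N(d₁) − K·e^{−rT}·N(d₂) = 139.145136 − 82.405366 = 56.739770
φ(d₁) = (1/√(2π))·e^{−d₁²/2} = 0.377668
Θ = −S·φ(d₁)·σ/(2√T) − r·K·e^{−rT}·N(d₂) = −9.242923 − 5.175057 = -14.417980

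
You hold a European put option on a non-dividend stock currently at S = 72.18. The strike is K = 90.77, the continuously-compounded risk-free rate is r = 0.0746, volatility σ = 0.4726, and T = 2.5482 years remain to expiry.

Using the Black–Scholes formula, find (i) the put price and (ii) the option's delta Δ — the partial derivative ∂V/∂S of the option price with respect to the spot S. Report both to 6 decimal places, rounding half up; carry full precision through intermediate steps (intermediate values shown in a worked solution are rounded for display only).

price = 23.107865
Δ = -0.372432

σ√T = 0.4726·√2.5482 = 0.754415
d₁ = (ln(S/K) + (r+σ²/2)T) / (σ√T) = (ln(72.18/90.77) + (0.0746+0.4726²/2)·2.5482) / 0.754415 = (-0.229166 + 0.474667) / 0.754415 = 0.325419
d₂ = d₁ − σ√T = 0.325419 − 0.754415 = -0.428996
e^{−rT} = e^{−0.0746·2.5482} = 0.826880
N(−d₁) = 0.372432,  N(−d₂) = 0.666037
Put price V = K·e^{−rT}·N(−d₂) − S·N(−d₁) = 49.990005 − 26.882140 = 23.107865
Δ = −N(−d₁) = -0.372432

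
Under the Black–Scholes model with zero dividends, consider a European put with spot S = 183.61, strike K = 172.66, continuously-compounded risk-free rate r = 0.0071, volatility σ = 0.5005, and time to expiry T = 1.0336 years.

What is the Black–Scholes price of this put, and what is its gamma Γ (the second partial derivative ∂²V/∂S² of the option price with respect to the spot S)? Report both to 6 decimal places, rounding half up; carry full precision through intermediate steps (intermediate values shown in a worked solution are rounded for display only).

price = 29.860096
Γ = 0.003958

σ√T = 0.5005·√1.0336 = 0.508839
d₁ = (ln(S/K) + (r+σ²/2)T) / (σ√T) = (ln(183.61/172.66) + (0.0071+0.5005²/2)·1.0336) / 0.508839 = (0.061490 + 0.136797) / 0.508839 = 0.389685
d₂ = d₁ − σ√T = 0.389685 − 0.508839 = -0.119154
e^{−rT} = e^{−0.0071·1.0336} = 0.992688
N(−d₁) = 0.348385,  N(−d₂) = 0.547423
Put price V = K·e^{−rT}·N(−d₂) − S·N(−d₁) = 93.827047 − 63.966951 = 29.860096
φ(d₁) = (1/√(2π))·e^{−d₁²/2} = 0.369773
Γ = φ(d₁) / (S·σ·√T) = 0.003958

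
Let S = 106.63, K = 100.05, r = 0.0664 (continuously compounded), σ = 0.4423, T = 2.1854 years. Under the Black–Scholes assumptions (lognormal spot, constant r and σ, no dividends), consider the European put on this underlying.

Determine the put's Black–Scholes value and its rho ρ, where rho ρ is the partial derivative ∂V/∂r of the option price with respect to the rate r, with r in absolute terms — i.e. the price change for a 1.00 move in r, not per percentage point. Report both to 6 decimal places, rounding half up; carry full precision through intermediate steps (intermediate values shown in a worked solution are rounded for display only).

σ√T = 0.4423·√2.1854 = 0.653856
d₁ = (ln(S/K) + (r+σ²/2)T) / (σ√T) = (ln(106.63/100.05) + (0.0664+0.4423²/2)·2.1854) / 0.653856 = (0.063695 + 0.358875) / 0.653856 = 0.646273
d₂ = d₁ − σ√T = 0.646273 − 0.653856 = -0.007584
e^{−rT} = e^{−0.0664·2.1854} = 0.864927
N(−d₁) = 0.259051,  N(−d₂) = 0.503025
Put price V = K·e^{−rT}·N(−d₂) − S·N(−d₁) = 43.529769 − 27.622651 = 15.907117
ρ = −K·T·e^{−rT}·N(−d₂) = -95.129956

price = 15.907117
ρ = -95.129956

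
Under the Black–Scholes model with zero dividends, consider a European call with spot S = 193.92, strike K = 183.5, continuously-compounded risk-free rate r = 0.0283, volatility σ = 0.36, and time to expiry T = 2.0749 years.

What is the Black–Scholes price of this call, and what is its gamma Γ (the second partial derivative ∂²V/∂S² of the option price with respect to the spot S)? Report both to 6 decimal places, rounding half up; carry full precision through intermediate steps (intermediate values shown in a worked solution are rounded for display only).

σ√T = 0.36·√2.0749 = 0.518562
d₁ = (ln(S/K) + (r+σ²/2)T) / (σ√T) = (ln(193.92/183.5) + (0.0283+0.36²/2)·2.0749) / 0.518562 = (0.055231 + 0.193173) / 0.518562 = 0.479025
d₂ = d₁ − σ√T = 0.479025 − 0.518562 = -0.039538
e^{−rT} = e^{−0.0283·2.0749} = 0.942971
N(d₁) = 0.684039,  N(d₂) = 0.484231
Call price V = S·N(d₁) − K·e^{−rT}·N(d₂) = 132.648933 − 83.788972 = 48.859961
φ(d₁) = (1/√(2π))·e^{−d₁²/2} = 0.355699
Γ = φ(d₁) / (S·σ·√T) = 0.003537

price = 48.859961
Γ = 0.003537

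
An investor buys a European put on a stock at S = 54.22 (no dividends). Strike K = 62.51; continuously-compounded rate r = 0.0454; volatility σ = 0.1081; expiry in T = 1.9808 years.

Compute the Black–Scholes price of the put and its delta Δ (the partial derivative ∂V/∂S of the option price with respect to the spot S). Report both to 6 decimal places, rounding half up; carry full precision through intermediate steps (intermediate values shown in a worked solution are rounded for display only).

price = 5.030509
Δ = -0.605653

σ√T = 0.1081·√1.9808 = 0.152141
d₁ = (ln(S/K) + (r+σ²/2)T) / (σ√T) = (ln(54.22/62.51) + (0.0454+0.1081²/2)·1.9808) / 0.152141 = (-0.142277 + 0.101502) / 0.152141 = -0.268008
d₂ = d₁ − σ√T = -0.268008 − 0.152141 = -0.420149
e^{−rT} = e^{−0.0454·1.9808} = 0.913997
N(−d₁) = 0.605653,  N(−d₂) = 0.662812
Put price V = K·e^{−rT}·N(−d₂) − S·N(−d₁) = 37.869034 − 32.838524 = 5.030509
Δ = −N(−d₁) = -0.605653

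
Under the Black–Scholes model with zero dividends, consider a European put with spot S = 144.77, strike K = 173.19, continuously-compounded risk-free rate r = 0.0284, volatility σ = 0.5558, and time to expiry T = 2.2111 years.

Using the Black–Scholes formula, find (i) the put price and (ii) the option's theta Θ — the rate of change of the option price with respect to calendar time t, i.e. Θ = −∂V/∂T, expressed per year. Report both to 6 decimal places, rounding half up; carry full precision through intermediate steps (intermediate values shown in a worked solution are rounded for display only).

price = 58.673430
Θ = -7.120008

σ√T = 0.5558·√2.2111 = 0.826462
d₁ = (ln(S/K) + (r+σ²/2)T) / (σ√T) = (ln(144.77/173.19) + (0.0284+0.5558²/2)·2.2111) / 0.826462 = (-0.179243 + 0.404315) / 0.826462 = 0.272332
d₂ = d₁ − σ√T = 0.272332 − 0.826462 = -0.554130
e^{−rT} = e^{−0.0284·2.2111} = 0.939136
N(−d₁) = 0.392683,  N(−d₂) = 0.710255
Put price V = K·e^{−rT}·N(−d₂) − S·N(−d₁) = 115.522218 − 56.848788 = 58.673430
φ(d₁) = (1/√(2π))·e^{−d₁²/2} = 0.384420
Θ = −S·φ(d₁)·σ/(2√T) + r·K·e^{−rT}·N(−d₂) = −10.400839 + 3.280831 = -7.120008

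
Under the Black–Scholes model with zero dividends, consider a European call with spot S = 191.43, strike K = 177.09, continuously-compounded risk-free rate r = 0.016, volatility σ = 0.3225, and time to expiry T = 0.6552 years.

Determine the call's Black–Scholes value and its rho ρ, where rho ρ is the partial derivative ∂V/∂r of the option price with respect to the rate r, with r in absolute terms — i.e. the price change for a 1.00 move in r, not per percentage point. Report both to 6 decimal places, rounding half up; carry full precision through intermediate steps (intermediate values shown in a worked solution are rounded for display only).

price = 28.205464
ρ = 66.865246

σ√T = 0.3225·√0.6552 = 0.261046
d₁ = (ln(S/K) + (r+σ²/2)T) / (σ√T) = (ln(191.43/177.09) + (0.016+0.3225²/2)·0.6552) / 0.261046 = (0.077864 + 0.044556) / 0.261046 = 0.468959
d₂ = d₁ − σ√T = 0.468959 − 0.261046 = 0.207913
e^{−rT} = e^{−0.016·0.6552} = 0.989572
N(d₁) = 0.680451,  N(d₂) = 0.582352
Call price V = S·N(d₁) − K·e^{−rT}·N(d₂) = 130.258648 − 102.053184 = 28.205464
ρ = K·T·e^{−rT}·N(d₂) = 66.865246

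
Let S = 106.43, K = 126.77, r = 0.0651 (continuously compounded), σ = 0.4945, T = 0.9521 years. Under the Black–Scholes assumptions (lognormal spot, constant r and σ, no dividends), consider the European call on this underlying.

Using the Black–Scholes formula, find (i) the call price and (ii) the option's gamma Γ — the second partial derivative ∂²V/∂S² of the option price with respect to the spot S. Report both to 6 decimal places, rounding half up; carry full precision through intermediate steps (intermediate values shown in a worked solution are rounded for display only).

σ√T = 0.4945·√0.9521 = 0.482511
d₁ = (ln(S/K) + (r+σ²/2)T) / (σ√T) = (ln(106.43/126.77) + (0.0651+0.4945²/2)·0.9521) / 0.482511 = (-0.174887 + 0.178390) / 0.482511 = 0.007261
d₂ = d₁ − σ√T = 0.007261 − 0.482511 = -0.475251
e^{−rT} = e^{−0.0651·0.9521} = 0.939900
N(d₁) = 0.502897,  N(d₂) = 0.317304
Call price V = S·N(d₁) − K·e^{−rT}·N(d₂) = 53.523286 − 37.807152 = 15.716134
φ(d₁) = (1/√(2π))·e^{−d₁²/2} = 0.398932
Γ = φ(d₁) / (S·σ·√T) = 0.007768

price = 15.716134
Γ = 0.007768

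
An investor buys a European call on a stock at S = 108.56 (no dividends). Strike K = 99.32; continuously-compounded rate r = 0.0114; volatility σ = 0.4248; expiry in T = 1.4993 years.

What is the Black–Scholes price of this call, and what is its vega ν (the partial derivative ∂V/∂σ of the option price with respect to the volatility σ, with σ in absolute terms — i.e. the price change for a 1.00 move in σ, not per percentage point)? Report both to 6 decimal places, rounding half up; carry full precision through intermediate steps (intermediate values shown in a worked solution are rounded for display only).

price = 27.044642
ν = 47.619227

σ√T = 0.4248·√1.4993 = 0.520150
d₁ = (ln(S/K) + (r+σ²/2)T) / (σ√T) = (ln(108.56/99.32) + (0.0114+0.4248²/2)·1.4993) / 0.520150 = (0.088956 + 0.152370) / 0.520150 = 0.463955
d₂ = d₁ − σ√T = 0.463955 − 0.520150 = -0.056195
e^{−rT} = e^{−0.0114·1.4993} = 0.983053
N(d₁) = 0.678660,  N(d₂) = 0.477593
Call price V = S·N(d₁) − K·e^{−rT}·N(d₂) = 73.675323 − 46.630681 = 27.044642
φ(d₁) = (1/√(2π))·e^{−d₁²/2} = 0.358235
ν = S·φ(d₁)·√T = 47.619227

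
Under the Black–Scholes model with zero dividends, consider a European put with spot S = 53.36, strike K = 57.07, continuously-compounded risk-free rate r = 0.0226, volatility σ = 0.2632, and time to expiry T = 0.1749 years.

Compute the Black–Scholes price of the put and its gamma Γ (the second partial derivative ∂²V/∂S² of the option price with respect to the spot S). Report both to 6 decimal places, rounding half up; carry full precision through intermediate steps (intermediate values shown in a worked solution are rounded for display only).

price = 4.549171
Γ = 0.059342

σ√T = 0.2632·√0.1749 = 0.110073
d₁ = (ln(S/K) + (r+σ²/2)T) / (σ√T) = (ln(53.36/57.07) + (0.0226+0.2632²/2)·0.1749) / 0.110073 = (-0.067217 + 0.010011) / 0.110073 = -0.519713
d₂ = d₁ − σ√T = -0.519713 − 0.110073 = -0.629786
e^{−rT} = e^{−0.0226·0.1749} = 0.996055
N(−d₁) = 0.698368,  N(−d₂) = 0.735583
Put price V = K·e^{−rT}·N(−d₂) − S·N(−d₁) = 41.814104 − 37.264934 = 4.549171
φ(d₁) = (1/√(2π))·e^{−d₁²/2} = 0.348544
Γ = φ(d₁) / (S·σ·√T) = 0.059342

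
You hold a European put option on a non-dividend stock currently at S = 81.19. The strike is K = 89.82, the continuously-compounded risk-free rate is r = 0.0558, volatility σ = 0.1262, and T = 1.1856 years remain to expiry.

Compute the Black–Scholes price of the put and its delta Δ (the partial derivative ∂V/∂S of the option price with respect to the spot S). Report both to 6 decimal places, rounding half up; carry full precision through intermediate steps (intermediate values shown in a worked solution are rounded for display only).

σ√T = 0.1262·√1.1856 = 0.137413
d₁ = (ln(S/K) + (r+σ²/2)T) / (σ√T) = (ln(81.19/89.82) + (0.0558+0.1262²/2)·1.1856) / 0.137413 = (-0.101016 + 0.075598) / 0.137413 = -0.184974
d₂ = d₁ − σ√T = -0.184974 − 0.137413 = -0.322387
e^{−rT} = e^{−0.0558·1.1856} = 0.935984
N(−d₁) = 0.573375,  N(−d₂) = 0.626420
Put price V = K·e^{−rT}·N(−d₂) − S·N(−d₁) = 52.663238 − 46.552348 = 6.110890
Δ = −N(−d₁) = -0.573375

price = 6.110890
Δ = -0.573375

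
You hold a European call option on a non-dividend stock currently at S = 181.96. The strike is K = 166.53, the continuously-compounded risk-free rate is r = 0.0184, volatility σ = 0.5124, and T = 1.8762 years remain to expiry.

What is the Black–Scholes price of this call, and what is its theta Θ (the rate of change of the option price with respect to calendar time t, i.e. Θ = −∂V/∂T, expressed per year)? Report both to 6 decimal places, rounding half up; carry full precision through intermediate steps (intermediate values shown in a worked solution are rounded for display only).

price = 58.262448
Θ = -13.095117

σ√T = 0.5124·√1.8762 = 0.701857
d₁ = (ln(S/K) + (r+σ²/2)T) / (σ√T) = (ln(181.96/166.53) + (0.0184+0.5124²/2)·1.8762) / 0.701857 = (0.088611 + 0.280824) / 0.701857 = 0.526368
d₂ = d₁ − σ√T = 0.526368 − 0.701857 = -0.175489
e^{−rT} = e^{−0.0184·1.8762} = 0.966067
N(d₁) = 0.700684,  N(d₂) = 0.430348
Call price V = S·N(d₁) − K·e^{−rT}·N(d₂) = 127.496417 − 69.233969 = 58.262448
φ(d₁) = (1/√(2π))·e^{−d₁²/2} = 0.347333
Θ = −S·φ(d₁)·σ/(2√T) − r·K·e^{−rT}·N(d₂) = −11.821212 − 1.273905 = -13.095117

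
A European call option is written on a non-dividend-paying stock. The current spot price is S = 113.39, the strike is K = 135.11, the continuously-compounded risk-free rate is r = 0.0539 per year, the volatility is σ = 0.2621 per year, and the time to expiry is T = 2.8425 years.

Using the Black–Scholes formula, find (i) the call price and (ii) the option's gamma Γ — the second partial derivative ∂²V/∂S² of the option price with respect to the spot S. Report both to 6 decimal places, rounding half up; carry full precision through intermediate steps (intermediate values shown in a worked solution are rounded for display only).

price = 18.809839
Γ = 0.007846

σ√T = 0.2621·√2.8425 = 0.441893
d₁ = (ln(S/K) + (r+σ²/2)T) / (σ√T) = (ln(113.39/135.11) + (0.0539+0.2621²/2)·2.8425) / 0.441893 = (-0.175256 + 0.250846) / 0.441893 = 0.171058
d₂ = d₁ − σ√T = 0.171058 − 0.441893 = -0.270835
e^{−rT} = e^{−0.0539·2.8425} = 0.857949
N(d₁) = 0.567911,  N(d₂) = 0.393259
Call price V = S·N(d₁) − K·e^{−rT}·N(d₂) = 64.395430 − 45.585591 = 18.809839
φ(d₁) = (1/√(2π))·e^{−d₁²/2} = 0.393148
Γ = φ(d₁) / (S·σ·√T) = 0.007846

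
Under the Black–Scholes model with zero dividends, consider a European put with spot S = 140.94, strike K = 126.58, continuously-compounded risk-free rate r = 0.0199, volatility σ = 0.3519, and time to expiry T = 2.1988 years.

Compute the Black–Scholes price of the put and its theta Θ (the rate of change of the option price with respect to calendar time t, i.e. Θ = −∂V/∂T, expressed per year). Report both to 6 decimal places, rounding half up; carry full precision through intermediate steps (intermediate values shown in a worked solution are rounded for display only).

σ√T = 0.3519·√2.1988 = 0.521810
d₁ = (ln(S/K) + (r+σ²/2)T) / (σ√T) = (ln(140.94/126.58) + (0.0199+0.3519²/2)·2.1988) / 0.521810 = (0.107460 + 0.179899) / 0.521810 = 0.550696
d₂ = d₁ − σ√T = 0.550696 − 0.521810 = 0.028886
e^{−rT} = e^{−0.0199·2.1988} = 0.957187
N(−d₁) = 0.290921,  N(−d₂) = 0.488478
Put price V = K·e^{−rT}·N(−d₂) − S·N(−d₁) = 59.184326 − 41.002409 = 18.181917
φ(d₁) = (1/√(2π))·e^{−d₁²/2} = 0.342813
Θ = −S·φ(d₁)·σ/(2√T) + r·K·e^{−rT}·N(−d₂) = −5.733071 + 1.177768 = -4.555303

price = 18.181917
Θ = -4.555303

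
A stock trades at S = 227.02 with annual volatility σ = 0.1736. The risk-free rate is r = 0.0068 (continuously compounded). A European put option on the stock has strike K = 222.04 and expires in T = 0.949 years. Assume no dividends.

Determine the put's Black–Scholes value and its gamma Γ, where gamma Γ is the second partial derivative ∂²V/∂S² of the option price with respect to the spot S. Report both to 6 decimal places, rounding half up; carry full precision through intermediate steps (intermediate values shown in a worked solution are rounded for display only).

price = 12.093274
Γ = 0.010062

σ√T = 0.1736·√0.949 = 0.169115
d₁ = (ln(S/K) + (r+σ²/2)T) / (σ√T) = (ln(227.02/222.04) + (0.0068+0.1736²/2)·0.949) / 0.169115 = (0.022181 + 0.020753) / 0.169115 = 0.253873
d₂ = d₁ − σ√T = 0.253873 − 0.169115 = 0.084757
e^{−rT} = e^{−0.0068·0.949} = 0.993568
N(−d₁) = 0.399797,  N(−d₂) = 0.466227
Put price V = K·e^{−rT}·N(−d₂) − S·N(−d₁) = 102.855173 − 90.761899 = 12.093274
φ(d₁) = (1/√(2π))·e^{−d₁²/2} = 0.386291
Γ = φ(d₁) / (S·σ·√T) = 0.010062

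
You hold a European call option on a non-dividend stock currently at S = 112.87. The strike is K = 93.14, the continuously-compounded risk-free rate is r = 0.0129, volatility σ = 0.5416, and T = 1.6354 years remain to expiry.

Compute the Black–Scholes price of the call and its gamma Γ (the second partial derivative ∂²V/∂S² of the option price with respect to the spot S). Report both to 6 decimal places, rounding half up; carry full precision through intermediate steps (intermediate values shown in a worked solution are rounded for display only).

price = 39.719178
Γ = 0.004120

σ√T = 0.5416·√1.6354 = 0.692613
d₁ = (ln(S/K) + (r+σ²/2)T) / (σ√T) = (ln(112.87/93.14) + (0.0129+0.5416²/2)·1.6354) / 0.692613 = (0.192133 + 0.260953) / 0.692613 = 0.654169
d₂ = d₁ − σ√T = 0.654169 − 0.692613 = -0.038444
e^{−rT} = e^{−0.0129·1.6354} = 0.979124
N(d₁) = 0.743499,  N(d₂) = 0.484667
Call price V = S·N(d₁) − K·e^{−rT}·N(d₂) = 83.918683 − 44.199505 = 39.719178
φ(d₁) = (1/√(2π))·e^{−d₁²/2} = 0.322096
Γ = φ(d₁) / (S·σ·√T) = 0.004120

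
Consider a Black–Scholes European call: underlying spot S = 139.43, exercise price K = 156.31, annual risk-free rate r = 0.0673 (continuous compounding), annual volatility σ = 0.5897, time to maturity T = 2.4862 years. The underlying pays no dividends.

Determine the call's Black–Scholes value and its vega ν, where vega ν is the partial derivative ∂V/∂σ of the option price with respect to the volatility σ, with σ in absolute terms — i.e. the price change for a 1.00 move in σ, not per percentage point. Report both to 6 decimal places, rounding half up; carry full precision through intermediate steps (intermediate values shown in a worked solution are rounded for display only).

price = 52.302239
ν = 76.537635

σ√T = 0.5897·√2.4862 = 0.929821
d₁ = (ln(S/K) + (r+σ²/2)T) / (σ√T) = (ln(139.43/156.31) + (0.0673+0.5897²/2)·2.4862) / 0.929821 = (-0.114279 + 0.599604) / 0.929821 = 0.521956
d₂ = d₁ − σ√T = 0.521956 − 0.929821 = -0.407864
e^{−rT} = e^{−0.0673·2.4862} = 0.845928
N(d₁) = 0.699150,  N(d₂) = 0.341687
Call price V = S·N(d₁) − K·e^{−rT}·N(d₂) = 97.482441 − 45.180202 = 52.302239
φ(d₁) = (1/√(2π))·e^{−d₁²/2} = 0.348137
ν = S·φ(d₁)·√T = 76.537635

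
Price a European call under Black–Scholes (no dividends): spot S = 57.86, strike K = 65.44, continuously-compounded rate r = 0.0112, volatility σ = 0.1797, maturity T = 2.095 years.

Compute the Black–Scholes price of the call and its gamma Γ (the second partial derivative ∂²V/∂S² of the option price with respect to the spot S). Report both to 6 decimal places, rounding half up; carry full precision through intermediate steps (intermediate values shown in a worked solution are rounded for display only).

σ√T = 0.1797·√2.095 = 0.260100
d₁ = (ln(S/K) + (r+σ²/2)T) / (σ√T) = (ln(57.86/65.44) + (0.0112+0.1797²/2)·2.095) / 0.260100 = (-0.123107 + 0.057290) / 0.260100 = -0.253047
d₂ = d₁ − σ√T = -0.253047 − 0.260100 = -0.513147
e^{−rT} = e^{−0.0112·2.095} = 0.976809
N(d₁) = 0.400116,  N(d₂) = 0.303924
Call price V = S·N(d₁) − K·e^{−rT}·N(d₂) = 23.150714 − 19.427573 = 3.723141
φ(d₁) = (1/√(2π))·e^{−d₁²/2} = 0.386372
Γ = φ(d₁) / (S·σ·√T) = 0.025674

price = 3.723141
Γ = 0.025674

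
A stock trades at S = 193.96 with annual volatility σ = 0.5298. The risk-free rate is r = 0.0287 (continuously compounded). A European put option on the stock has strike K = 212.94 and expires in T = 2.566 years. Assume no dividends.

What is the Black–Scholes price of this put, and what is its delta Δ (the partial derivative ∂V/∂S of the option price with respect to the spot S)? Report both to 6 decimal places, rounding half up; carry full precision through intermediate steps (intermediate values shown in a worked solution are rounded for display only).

σ√T = 0.5298·√2.566 = 0.848673
d₁ = (ln(S/K) + (r+σ²/2)T) / (σ√T) = (ln(193.96/212.94) + (0.0287+0.5298²/2)·2.566) / 0.848673 = (-0.093358 + 0.433767) / 0.848673 = 0.401107
d₂ = d₁ − σ√T = 0.401107 − 0.848673 = -0.447566
e^{−rT} = e^{−0.0287·2.566} = 0.929002
N(−d₁) = 0.344171,  N(−d₂) = 0.672767
Put price V = K·e^{−rT}·N(−d₂) − S·N(−d₁) = 133.087879 − 66.755355 = 66.332524
Δ = −N(−d₁) = -0.344171

price = 66.332524
Δ = -0.344171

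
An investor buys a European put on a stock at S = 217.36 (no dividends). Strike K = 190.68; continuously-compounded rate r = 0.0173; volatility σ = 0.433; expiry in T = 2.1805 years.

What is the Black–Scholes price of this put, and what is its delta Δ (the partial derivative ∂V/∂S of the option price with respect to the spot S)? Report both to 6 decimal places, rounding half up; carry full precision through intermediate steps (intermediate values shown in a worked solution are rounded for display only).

price = 35.089941
Δ = -0.279775

σ√T = 0.433·√2.1805 = 0.639390
d₁ = (ln(S/K) + (r+σ²/2)T) / (σ√T) = (ln(217.36/190.68) + (0.0173+0.433²/2)·2.1805) / 0.639390 = (0.130958 + 0.242133) / 0.639390 = 0.583511
d₂ = d₁ − σ√T = 0.583511 − 0.639390 = -0.055880
e^{−rT} = e^{−0.0173·2.1805} = 0.962980
N(−d₁) = 0.279775,  N(−d₂) = 0.522281
Put price V = K·e^{−rT}·N(−d₂) − S·N(−d₁) = 95.901801 − 60.811860 = 35.089941
Δ = −N(−d₁) = -0.279775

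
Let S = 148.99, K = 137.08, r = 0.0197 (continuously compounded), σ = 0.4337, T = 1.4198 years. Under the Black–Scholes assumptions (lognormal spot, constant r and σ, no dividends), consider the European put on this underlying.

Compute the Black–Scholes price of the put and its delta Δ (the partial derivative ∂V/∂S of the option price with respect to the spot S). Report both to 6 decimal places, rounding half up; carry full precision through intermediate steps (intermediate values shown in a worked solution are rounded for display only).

σ√T = 0.4337·√1.4198 = 0.516777
d₁ = (ln(S/K) + (r+σ²/2)T) / (σ√T) = (ln(148.99/137.08) + (0.0197+0.4337²/2)·1.4198) / 0.516777 = (0.083314 + 0.161499) / 0.516777 = 0.473732
d₂ = d₁ − σ√T = 0.473732 − 0.516777 = -0.043045
e^{−rT} = e^{−0.0197·1.4198} = 0.972417
N(−d₁) = 0.317846,  N(−d₂) = 0.517167
Put price V = K·e^{−rT}·N(−d₂) − S·N(−d₁) = 68.937852 − 47.355806 = 21.582046
Δ = −N(−d₁) = -0.317846

price = 21.582046
Δ = -0.317846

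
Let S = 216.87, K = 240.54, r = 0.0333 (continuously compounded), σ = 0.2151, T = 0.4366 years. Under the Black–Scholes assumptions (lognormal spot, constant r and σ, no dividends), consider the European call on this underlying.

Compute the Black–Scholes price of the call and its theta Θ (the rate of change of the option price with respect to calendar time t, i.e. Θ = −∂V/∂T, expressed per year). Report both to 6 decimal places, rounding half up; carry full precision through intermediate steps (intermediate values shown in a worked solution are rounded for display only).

σ√T = 0.2151·√0.4366 = 0.142129
d₁ = (ln(S/K) + (r+σ²/2)T) / (σ√T) = (ln(216.87/240.54) + (0.0333+0.2151²/2)·0.4366) / 0.142129 = (-0.103588 + 0.024639) / 0.142129 = -0.555476
d₂ = d₁ − σ√T = -0.555476 − 0.142129 = -0.697605
e^{−rT} = e^{−0.0333·0.4366} = 0.985566
N(d₁) = 0.289284,  N(d₂) = 0.242712
Call price V = S·N(d₁) − K·e^{−rT}·N(d₂) = 62.737121 − 57.539301 = 5.197820
φ(d₁) = (1/√(2π))·e^{−d₁²/2} = 0.341907
Θ = −S·φ(d₁)·σ/(2√T) − r·K·e^{−rT}·N(d₂) = −12.069144 − 1.916059 = -13.985203

price = 5.197820
Θ = -13.985203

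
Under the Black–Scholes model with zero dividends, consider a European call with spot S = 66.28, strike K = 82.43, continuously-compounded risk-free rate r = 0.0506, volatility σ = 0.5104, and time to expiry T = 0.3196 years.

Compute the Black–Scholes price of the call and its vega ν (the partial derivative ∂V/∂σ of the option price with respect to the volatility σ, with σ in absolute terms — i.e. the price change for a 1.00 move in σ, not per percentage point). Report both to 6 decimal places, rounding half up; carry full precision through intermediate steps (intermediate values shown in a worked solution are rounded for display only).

σ√T = 0.5104·√0.3196 = 0.288545
d₁ = (ln(S/K) + (r+σ²/2)T) / (σ√T) = (ln(66.28/82.43) + (0.0506+0.5104²/2)·0.3196) / 0.288545 = (-0.218061 + 0.057801) / 0.288545 = -0.555408
d₂ = d₁ − σ√T = -0.555408 − 0.288545 = -0.843953
e^{−rT} = e^{−0.0506·0.3196} = 0.983958
N(d₁) = 0.289308,  N(d₂) = 0.199348
Call price V = S·N(d₁) − K·e^{−rT}·N(d₂) = 19.175329 − 16.168641 = 3.006688
φ(d₁) = (1/√(2π))·e^{−d₁²/2} = 0.341920
ν = S·φ(d₁)·√T = 12.811821

price = 3.006688
ν = 12.811821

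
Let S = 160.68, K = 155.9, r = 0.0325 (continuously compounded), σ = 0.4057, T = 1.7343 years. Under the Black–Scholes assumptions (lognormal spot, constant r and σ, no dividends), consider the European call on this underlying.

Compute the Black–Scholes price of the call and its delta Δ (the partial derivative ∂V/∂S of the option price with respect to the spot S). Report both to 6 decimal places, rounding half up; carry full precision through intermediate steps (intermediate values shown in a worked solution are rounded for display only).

price = 39.518647
Δ = 0.666097

σ√T = 0.4057·√1.7343 = 0.534278
d₁ = (ln(S/K) + (r+σ²/2)T) / (σ√T) = (ln(160.68/155.9) + (0.0325+0.4057²/2)·1.7343) / 0.534278 = (0.030200 + 0.199091) / 0.534278 = 0.429161
d₂ = d₁ − σ√T = 0.429161 − 0.534278 = -0.105117
e^{−rT} = e^{−0.0325·1.7343} = 0.945194
N(d₁) = 0.666097,  N(d₂) = 0.458142
Call price V = S·N(d₁) − K·e^{−rT}·N(d₂) = 107.028458 − 67.509811 = 39.518647
Δ = N(d₁) = 0.666097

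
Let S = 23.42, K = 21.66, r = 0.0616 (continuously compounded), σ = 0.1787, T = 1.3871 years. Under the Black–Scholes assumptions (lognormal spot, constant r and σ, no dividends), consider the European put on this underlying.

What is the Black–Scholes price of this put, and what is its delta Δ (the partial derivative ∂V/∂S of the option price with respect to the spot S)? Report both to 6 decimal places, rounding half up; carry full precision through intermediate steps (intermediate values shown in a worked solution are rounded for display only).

price = 0.566449
Δ = -0.188777

σ√T = 0.1787·√1.3871 = 0.210464
d₁ = (ln(S/K) + (r+σ²/2)T) / (σ√T) = (ln(23.42/21.66) + (0.0616+0.1787²/2)·1.3871) / 0.210464 = (0.078123 + 0.107593) / 0.210464 = 0.882411
d₂ = d₁ − σ√T = 0.882411 − 0.210464 = 0.671947
e^{−rT} = e^{−0.0616·1.3871} = 0.918103
N(−d₁) = 0.188777,  N(−d₂) = 0.250809
Put price V = K·e^{−rT}·N(−d₂) − S·N(−d₁) = 4.987611 − 4.421162 = 0.566449
Δ = −N(−d₁) = -0.188777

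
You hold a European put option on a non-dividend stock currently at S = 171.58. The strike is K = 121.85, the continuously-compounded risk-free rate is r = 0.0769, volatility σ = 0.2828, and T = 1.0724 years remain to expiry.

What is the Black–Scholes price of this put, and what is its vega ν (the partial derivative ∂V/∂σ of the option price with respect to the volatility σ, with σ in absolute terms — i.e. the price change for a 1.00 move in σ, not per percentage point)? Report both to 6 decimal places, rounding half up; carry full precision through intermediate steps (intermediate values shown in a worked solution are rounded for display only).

σ√T = 0.2828·√1.0724 = 0.292858
d₁ = (ln(S/K) + (r+σ²/2)T) / (σ√T) = (ln(171.58/121.85) + (0.0769+0.2828²/2)·1.0724) / 0.292858 = (0.342259 + 0.125351) / 0.292858 = 1.596708
d₂ = d₁ − σ√T = 1.596708 − 0.292858 = 1.303849
e^{−rT} = e^{−0.0769·1.0724} = 0.920841
N(−d₁) = 0.055165,  N(−d₂) = 0.096142
Put price V = K·e^{−rT}·N(−d₂) − S·N(−d₁) = 10.787618 − 9.465282 = 1.322336
φ(d₁) = (1/√(2π))·e^{−d₁²/2} = 0.111506
ν = S·φ(d₁)·√T = 19.812689

price = 1.322336
ν = 19.812689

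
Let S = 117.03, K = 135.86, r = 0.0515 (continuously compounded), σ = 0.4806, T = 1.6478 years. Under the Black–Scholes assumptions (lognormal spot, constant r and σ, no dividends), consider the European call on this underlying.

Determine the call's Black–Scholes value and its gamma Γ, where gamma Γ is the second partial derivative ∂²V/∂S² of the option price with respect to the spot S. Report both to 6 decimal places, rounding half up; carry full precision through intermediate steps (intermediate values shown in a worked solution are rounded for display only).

price = 25.560947
Γ = 0.005412

σ√T = 0.4806·√1.6478 = 0.616930
d₁ = (ln(S/K) + (r+σ²/2)T) / (σ√T) = (ln(117.03/135.86) + (0.0515+0.4806²/2)·1.6478) / 0.616930 = (-0.149195 + 0.275163) / 0.616930 = 0.204186
d₂ = d₁ − σ√T = 0.204186 − 0.616930 = -0.412744
e^{−rT} = e^{−0.0515·1.6478} = 0.918639
N(d₁) = 0.580896,  N(d₂) = 0.339897
Call price V = S·N(d₁) − K·e^{−rT}·N(d₂) = 67.982249 − 42.421302 = 25.560947
φ(d₁) = (1/√(2π))·e^{−d₁²/2} = 0.390712
Γ = φ(d₁) / (S·σ·√T) = 0.005412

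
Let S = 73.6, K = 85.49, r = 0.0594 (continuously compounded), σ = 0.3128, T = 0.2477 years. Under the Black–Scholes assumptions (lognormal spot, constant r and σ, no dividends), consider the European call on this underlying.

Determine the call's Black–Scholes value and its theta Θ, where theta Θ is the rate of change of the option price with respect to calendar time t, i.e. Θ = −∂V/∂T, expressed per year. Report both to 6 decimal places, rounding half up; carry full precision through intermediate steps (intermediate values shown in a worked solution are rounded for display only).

σ√T = 0.3128·√0.2477 = 0.155679
d₁ = (ln(S/K) + (r+σ²/2)T) / (σ√T) = (ln(73.6/85.49) + (0.0594+0.3128²/2)·0.2477) / 0.155679 = (-0.149754 + 0.026831) / 0.155679 = -0.789593
d₂ = d₁ − σ√T = -0.789593 − 0.155679 = -0.945272
e^{−rT} = e^{−0.0594·0.2477} = 0.985394
N(d₁) = 0.214883,  N(d₂) = 0.172260
Call price V = S·N(d₁) − K·e^{−rT}·N(d₂) = 15.815360 − 14.511410 = 1.303950
φ(d₁) = (1/√(2π))·e^{−d₁²/2} = 0.292098
Θ = −S·φ(d₁)·σ/(2√T) − r·K·e^{−rT}·N(d₂) = −6.755842 − 0.861978 = -7.617819

price = 1.303950
Θ = -7.617819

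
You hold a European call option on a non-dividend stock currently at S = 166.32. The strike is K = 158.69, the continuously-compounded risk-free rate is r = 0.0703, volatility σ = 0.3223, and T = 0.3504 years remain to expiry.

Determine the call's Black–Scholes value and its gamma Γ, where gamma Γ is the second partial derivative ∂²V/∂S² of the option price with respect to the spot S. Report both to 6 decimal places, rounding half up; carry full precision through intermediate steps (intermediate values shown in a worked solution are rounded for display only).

price = 18.795009
Γ = 0.011254

σ√T = 0.3223·√0.3504 = 0.190784
d₁ = (ln(S/K) + (r+σ²/2)T) / (σ√T) = (ln(166.32/158.69) + (0.0703+0.3223²/2)·0.3504) / 0.190784 = (0.046961 + 0.042832) / 0.190784 = 0.470655
d₂ = d₁ − σ√T = 0.470655 − 0.190784 = 0.279870
e^{−rT} = e^{−0.0703·0.3504} = 0.975668
N(d₁) = 0.681056,  N(d₂) = 0.610212
Call price V = S·N(d₁) − K·e^{−rT}·N(d₂) = 113.273283 − 94.478274 = 18.795009
φ(d₁) = (1/√(2π))·e^{−d₁²/2} = 0.357115
Γ = φ(d₁) / (S·σ·√T) = 0.011254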